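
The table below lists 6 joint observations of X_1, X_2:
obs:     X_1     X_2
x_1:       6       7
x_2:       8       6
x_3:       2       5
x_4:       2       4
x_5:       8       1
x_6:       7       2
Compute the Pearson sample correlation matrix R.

Step 1 — column means:
  mean(X_1) = (6 + 8 + 2 + 2 + 8 + 7) / 6 = 33/6 = 5.5
  mean(X_2) = (7 + 6 + 5 + 4 + 1 + 2) / 6 = 25/6 = 4.1667

Step 2 — sample variances and covariances s[i,j] = (1/(n-1)) · Σ_k (x_{k,i} - mean_i) · (x_{k,j} - mean_j), with n-1 = 5:
  s[X_1,X_1] = ((0.5)·(0.5) + (2.5)·(2.5) + (-3.5)·(-3.5) + (-3.5)·(-3.5) + (2.5)·(2.5) + (1.5)·(1.5)) / 5 = 39.5/5 = 7.9
  s[X_1,X_2] = ((0.5)·(2.8333) + (2.5)·(1.8333) + (-3.5)·(0.8333) + (-3.5)·(-0.1667) + (2.5)·(-3.1667) + (1.5)·(-2.1667)) / 5 = -7.5/5 = -1.5
  s[X_2,X_2] = ((2.8333)·(2.8333) + (1.8333)·(1.8333) + (0.8333)·(0.8333) + (-0.1667)·(-0.1667) + (-3.1667)·(-3.1667) + (-2.1667)·(-2.1667)) / 5 = 26.8333/5 = 5.3667
  Sample standard deviations s_i = √(s[i,i]):
  s(X_1) = √(7.9) = 2.8107
  s(X_2) = √(5.3667) = 2.3166

Step 3 — r_{ij} = s_{ij} / (s_i · s_j):
  r[X_1,X_1] = 1 (diagonal).
  r[X_1,X_2] = -1.5 / (2.8107 · 2.3166) = -1.5 / 6.5113 = -0.2304
  r[X_2,X_2] = 1 (diagonal).

R is symmetric with unit diagonal. Assembling:

R = [[1, -0.2304],
 [-0.2304, 1]]


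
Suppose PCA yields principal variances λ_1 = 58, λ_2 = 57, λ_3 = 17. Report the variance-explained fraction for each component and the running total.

Step 1 — total variance = trace(Sigma) = Σ λ_i = 58 + 57 + 17 = 132.

Step 2 — fraction explained by component i = λ_i / Σ λ:
  PC1: 58/132 = 0.4394
  PC2: 57/132 = 0.4318
  PC3: 17/132 = 0.1288

Step 3 — cumulative fraction after k components = (λ_1 + ... + λ_k) / Σ λ:
  k = 1: 58/132 = 0.4394
  k = 2: (58 + 57)/132 = 115/132 = 0.8712
  k = 3: (58 + 57 + 17)/132 = 132/132 = 1

Summary (fraction, with percent):

explained: PC1 0.4394 (43.94%), PC2 0.4318 (43.18%), PC3 0.1288 (12.88%);  cumulative: 0.4394, 0.8712, 1


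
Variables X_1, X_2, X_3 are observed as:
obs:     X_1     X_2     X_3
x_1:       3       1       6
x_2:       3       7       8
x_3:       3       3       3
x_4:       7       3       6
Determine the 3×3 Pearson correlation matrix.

Step 1 — column means:
  mean(X_1) = (3 + 3 + 3 + 7) / 4 = 16/4 = 4
  mean(X_2) = (1 + 7 + 3 + 3) / 4 = 14/4 = 3.5
  mean(X_3) = (6 + 8 + 3 + 6) / 4 = 23/4 = 5.75

Step 2 — sample variances and covariances s[i,j] = (1/(n-1)) · Σ_k (x_{k,i} - mean_i) · (x_{k,j} - mean_j), with n-1 = 3:
  s[X_1,X_1] = ((-1)·(-1) + (-1)·(-1) + (-1)·(-1) + (3)·(3)) / 3 = 12/3 = 4
  s[X_1,X_2] = ((-1)·(-2.5) + (-1)·(3.5) + (-1)·(-0.5) + (3)·(-0.5)) / 3 = -2/3 = -0.6667
  s[X_1,X_3] = ((-1)·(0.25) + (-1)·(2.25) + (-1)·(-2.75) + (3)·(0.25)) / 3 = 1/3 = 0.3333
  s[X_2,X_2] = ((-2.5)·(-2.5) + (3.5)·(3.5) + (-0.5)·(-0.5) + (-0.5)·(-0.5)) / 3 = 19/3 = 6.3333
  s[X_2,X_3] = ((-2.5)·(0.25) + (3.5)·(2.25) + (-0.5)·(-2.75) + (-0.5)·(0.25)) / 3 = 8.5/3 = 2.8333
  s[X_3,X_3] = ((0.25)·(0.25) + (2.25)·(2.25) + (-2.75)·(-2.75) + (0.25)·(0.25)) / 3 = 12.75/3 = 4.25
  Sample standard deviations s_i = √(s[i,i]):
  s(X_1) = √(4) = 2
  s(X_2) = √(6.3333) = 2.5166
  s(X_3) = √(4.25) = 2.0616

Step 3 — r_{ij} = s_{ij} / (s_i · s_j):
  r[X_1,X_1] = 1 (diagonal).
  r[X_1,X_2] = -0.6667 / (2 · 2.5166) = -0.6667 / 5.0332 = -0.1325
  r[X_1,X_3] = 0.3333 / (2 · 2.0616) = 0.3333 / 4.1231 = 0.0808
  r[X_2,X_2] = 1 (diagonal).
  r[X_2,X_3] = 2.8333 / (2.5166 · 2.0616) = 2.8333 / 5.1881 = 0.5461
  r[X_3,X_3] = 1 (diagonal).

R is symmetric with unit diagonal. Assembling:

R = [[1, -0.1325, 0.0808],
 [-0.1325, 1, 0.5461],
 [0.0808, 0.5461, 1]]


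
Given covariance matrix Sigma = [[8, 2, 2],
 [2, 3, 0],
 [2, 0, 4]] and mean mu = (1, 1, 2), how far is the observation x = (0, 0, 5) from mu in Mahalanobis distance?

Step 1 — centre the observation: (x - mu) = (-1, -1, 3).

Step 2 — invert Sigma (cofactor / det for 3×3, or solve directly):
  Sigma^{-1} = [[0.1765, -0.1176, -0.0882],
 [-0.1176, 0.4118, 0.0588],
 [-0.0882, 0.0588, 0.2941]].

Step 3 — form the quadratic (x - mu)^T · Sigma^{-1} · (x - mu):
  Sigma^{-1} · (x - mu) = (-0.3235, -0.1176, 0.9118).
  (x - mu)^T · [Sigma^{-1} · (x - mu)] = (-1)·(-0.3235) + (-1)·(-0.1176) + (3)·(0.9118) = 3.1765.

Step 4 — take square root: d = √(3.1765) ≈ 1.7823.

d(x, mu) = √(3.1765) ≈ 1.7823


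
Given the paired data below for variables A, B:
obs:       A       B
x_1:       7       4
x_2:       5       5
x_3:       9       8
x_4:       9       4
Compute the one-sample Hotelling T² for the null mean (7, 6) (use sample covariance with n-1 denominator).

Step 1 — sample mean vector:
  mean(A) = (7 + 5 + 9 + 9) / 4 = 30/4 = 7.5
  mean(B) = (4 + 5 + 8 + 4) / 4 = 21/4 = 5.25
  x̄ = (7.5, 5.25),  deviation x̄ - mu_0 = (7.5, 5.25) - (7, 6) = (0.5, -0.75).

Step 2 — sample covariance matrix, S[i,j] = (1/(n-1)) · Σ_k (x_{k,i} - mean_i) · (x_{k,j} - mean_j), divisor n-1 = 3:
  S[A,A] = ((-0.5)·(-0.5) + (-2.5)·(-2.5) + (1.5)·(1.5) + (1.5)·(1.5)) / 3 = 11/3 = 3.6667
  S[A,B] = ((-0.5)·(-1.25) + (-2.5)·(-0.25) + (1.5)·(2.75) + (1.5)·(-1.25)) / 3 = 3.5/3 = 1.1667
  S[B,B] = ((-1.25)·(-1.25) + (-0.25)·(-0.25) + (2.75)·(2.75) + (-1.25)·(-1.25)) / 3 = 10.75/3 = 3.5833
  S = [[3.6667, 1.1667],
 [1.1667, 3.5833]].

Step 3 — invert S. det(S) = 3.6667·3.5833 - (1.1667)² = 11.7778.
  S^{-1} = (1/det) · [[d, -b], [-b, a]] = [[0.3042, -0.0991],
 [-0.0991, 0.3113]].

Step 4 — quadratic form (x̄ - mu_0)^T · S^{-1} · (x̄ - mu_0):
  S^{-1} · (x̄ - mu_0) = (0.2264, -0.283),
  (x̄ - mu_0)^T · [...] = (0.5)·(0.2264) + (-0.75)·(-0.283) = 0.3255.

Step 5 — scale by n: T² = 4 · 0.3255 = 1.3019.

T² ≈ 1.3019


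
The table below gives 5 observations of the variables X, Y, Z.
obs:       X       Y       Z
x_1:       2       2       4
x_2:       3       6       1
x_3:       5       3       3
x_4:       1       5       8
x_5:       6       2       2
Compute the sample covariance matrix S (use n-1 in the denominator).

Step 1 — column means:
  mean(X) = (2 + 3 + 5 + 1 + 6) / 5 = 17/5 = 3.4
  mean(Y) = (2 + 6 + 3 + 5 + 2) / 5 = 18/5 = 3.6
  mean(Z) = (4 + 1 + 3 + 8 + 2) / 5 = 18/5 = 3.6

Step 2 — sample covariance S[i,j] = (1/(n-1)) · Σ_k (x_{k,i} - mean_i) · (x_{k,j} - mean_j), with n-1 = 4.
  S[X,X] = ((-1.4)·(-1.4) + (-0.4)·(-0.4) + (1.6)·(1.6) + (-2.4)·(-2.4) + (2.6)·(2.6)) / 4 = 17.2/4 = 4.3
  S[X,Y] = ((-1.4)·(-1.6) + (-0.4)·(2.4) + (1.6)·(-0.6) + (-2.4)·(1.4) + (2.6)·(-1.6)) / 4 = -7.2/4 = -1.8
  S[X,Z] = ((-1.4)·(0.4) + (-0.4)·(-2.6) + (1.6)·(-0.6) + (-2.4)·(4.4) + (2.6)·(-1.6)) / 4 = -15.2/4 = -3.8
  S[Y,Y] = ((-1.6)·(-1.6) + (2.4)·(2.4) + (-0.6)·(-0.6) + (1.4)·(1.4) + (-1.6)·(-1.6)) / 4 = 13.2/4 = 3.3
  S[Y,Z] = ((-1.6)·(0.4) + (2.4)·(-2.6) + (-0.6)·(-0.6) + (1.4)·(4.4) + (-1.6)·(-1.6)) / 4 = 2.2/4 = 0.55
  S[Z,Z] = ((0.4)·(0.4) + (-2.6)·(-2.6) + (-0.6)·(-0.6) + (4.4)·(4.4) + (-1.6)·(-1.6)) / 4 = 29.2/4 = 7.3

S is symmetric (S[j,i] = S[i,j]). Assembling:

S = [[4.3, -1.8, -3.8],
 [-1.8, 3.3, 0.55],
 [-3.8, 0.55, 7.3]]


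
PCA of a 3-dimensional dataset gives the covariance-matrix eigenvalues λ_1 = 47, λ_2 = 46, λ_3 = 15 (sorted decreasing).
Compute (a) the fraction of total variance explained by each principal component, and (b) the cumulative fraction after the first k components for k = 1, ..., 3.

Step 1 — total variance = trace(Sigma) = Σ λ_i = 47 + 46 + 15 = 108.

Step 2 — fraction explained by component i = λ_i / Σ λ:
  PC1: 47/108 = 0.4352
  PC2: 46/108 = 0.4259
  PC3: 15/108 = 0.1389

Step 3 — cumulative fraction after k components = (λ_1 + ... + λ_k) / Σ λ:
  k = 1: 47/108 = 0.4352
  k = 2: (47 + 46)/108 = 93/108 = 0.8611
  k = 3: (47 + 46 + 15)/108 = 108/108 = 1

Summary (fraction, with percent):

explained: PC1 0.4352 (43.52%), PC2 0.4259 (42.59%), PC3 0.1389 (13.89%);  cumulative: 0.4352, 0.8611, 1


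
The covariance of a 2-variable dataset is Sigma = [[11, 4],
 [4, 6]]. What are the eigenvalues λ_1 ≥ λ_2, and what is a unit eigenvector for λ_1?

Step 1 — characteristic polynomial of 2×2 Sigma:
  det(Sigma - λI) = λ² - trace · λ + det = 0.
  trace = 11 + 6 = 17, det = 11·6 - (4)² = 50.
Step 2 — discriminant:
  Δ = trace² - 4·det = 289 - 200 = 89.
Step 3 — eigenvalues:
  λ = (trace ± √Δ)/2 = (17 ± 9.434)/2,
  λ_1 = 13.217,  λ_2 = 3.783.

Step 4 — unit eigenvector for λ_1: solve (Sigma - λ_1 I)v = 0. First row:
  (11 - 13.217)·v_x + (4)·v_y = 0, i.e. (-2.217)·v_x + (4)·v_y = 0,
  so v ∝ (b, λ_1 - a) = (4, 2.217) = u.
  ||u|| = √((4)² + (2.217)²) = √(20.915) ≈ 4.5733,
  v_1 = u/||u|| ≈ (0.8746, 0.4848) (||v_1|| = 1).

λ_1 = 13.217,  λ_2 = 3.783;  v_1 ≈ (0.8746, 0.4848)


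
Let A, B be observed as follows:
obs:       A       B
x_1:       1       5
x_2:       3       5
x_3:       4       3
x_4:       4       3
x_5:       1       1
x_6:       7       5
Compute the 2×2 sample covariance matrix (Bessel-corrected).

Step 1 — column means:
  mean(A) = (1 + 3 + 4 + 4 + 1 + 7) / 6 = 20/6 = 3.3333
  mean(B) = (5 + 5 + 3 + 3 + 1 + 5) / 6 = 22/6 = 3.6667

Step 2 — sample covariance S[i,j] = (1/(n-1)) · Σ_k (x_{k,i} - mean_i) · (x_{k,j} - mean_j), with n-1 = 5.
  S[A,A] = ((-2.3333)·(-2.3333) + (-0.3333)·(-0.3333) + (0.6667)·(0.6667) + (0.6667)·(0.6667) + (-2.3333)·(-2.3333) + (3.6667)·(3.6667)) / 5 = 25.3333/5 = 5.0667
  S[A,B] = ((-2.3333)·(1.3333) + (-0.3333)·(1.3333) + (0.6667)·(-0.6667) + (0.6667)·(-0.6667) + (-2.3333)·(-2.6667) + (3.6667)·(1.3333)) / 5 = 6.6667/5 = 1.3333
  S[B,B] = ((1.3333)·(1.3333) + (1.3333)·(1.3333) + (-0.6667)·(-0.6667) + (-0.6667)·(-0.6667) + (-2.6667)·(-2.6667) + (1.3333)·(1.3333)) / 5 = 13.3333/5 = 2.6667

S is symmetric (S[j,i] = S[i,j]). Assembling:

S = [[5.0667, 1.3333],
 [1.3333, 2.6667]]


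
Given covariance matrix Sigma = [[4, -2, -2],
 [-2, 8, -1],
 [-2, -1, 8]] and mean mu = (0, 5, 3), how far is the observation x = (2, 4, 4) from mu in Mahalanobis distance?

Step 1 — centre the observation: (x - mu) = (2, -1, 1).

Step 2 — invert Sigma (cofactor / det for 3×3, or solve directly):
  Sigma^{-1} = [[0.35, 0.1, 0.1],
 [0.1, 0.1556, 0.0444],
 [0.1, 0.0444, 0.1556]].

Step 3 — form the quadratic (x - mu)^T · Sigma^{-1} · (x - mu):
  Sigma^{-1} · (x - mu) = (0.7, 0.0889, 0.3111).
  (x - mu)^T · [Sigma^{-1} · (x - mu)] = (2)·(0.7) + (-1)·(0.0889) + (1)·(0.3111) = 1.6222.

Step 4 — take square root: d = √(1.6222) ≈ 1.2737.

d(x, mu) = √(1.6222) ≈ 1.2737


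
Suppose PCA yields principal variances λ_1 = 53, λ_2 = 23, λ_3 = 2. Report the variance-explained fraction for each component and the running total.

Step 1 — total variance = trace(Sigma) = Σ λ_i = 53 + 23 + 2 = 78.

Step 2 — fraction explained by component i = λ_i / Σ λ:
  PC1: 53/78 = 0.6795
  PC2: 23/78 = 0.2949
  PC3: 2/78 = 0.0256

Step 3 — cumulative fraction after k components = (λ_1 + ... + λ_k) / Σ λ:
  k = 1: 53/78 = 0.6795
  k = 2: (53 + 23)/78 = 76/78 = 0.9744
  k = 3: (53 + 23 + 2)/78 = 78/78 = 1

Summary (fraction, with percent):

explained: PC1 0.6795 (67.95%), PC2 0.2949 (29.49%), PC3 0.0256 (2.56%);  cumulative: 0.6795, 0.9744, 1


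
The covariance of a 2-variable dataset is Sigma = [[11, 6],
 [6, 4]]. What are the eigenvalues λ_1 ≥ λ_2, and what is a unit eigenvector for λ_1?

Step 1 — characteristic polynomial of 2×2 Sigma:
  det(Sigma - λI) = λ² - trace · λ + det = 0.
  trace = 11 + 4 = 15, det = 11·4 - (6)² = 8.
Step 2 — discriminant:
  Δ = trace² - 4·det = 225 - 32 = 193.
Step 3 — eigenvalues:
  λ = (trace ± √Δ)/2 = (15 ± 13.8924)/2,
  λ_1 = 14.4462,  λ_2 = 0.5538.

Step 4 — unit eigenvector for λ_1: solve (Sigma - λ_1 I)v = 0. First row:
  (11 - 14.4462)·v_x + (6)·v_y = 0, i.e. (-3.4462)·v_x + (6)·v_y = 0,
  so v ∝ (b, λ_1 - a) = (6, 3.4462) = u.
  ||u|| = √((6)² + (3.4462)²) = √(47.8764) ≈ 6.9193,
  v_1 = u/||u|| ≈ (0.8671, 0.4981) (||v_1|| = 1).

λ_1 = 14.4462,  λ_2 = 0.5538;  v_1 ≈ (0.8671, 0.4981)


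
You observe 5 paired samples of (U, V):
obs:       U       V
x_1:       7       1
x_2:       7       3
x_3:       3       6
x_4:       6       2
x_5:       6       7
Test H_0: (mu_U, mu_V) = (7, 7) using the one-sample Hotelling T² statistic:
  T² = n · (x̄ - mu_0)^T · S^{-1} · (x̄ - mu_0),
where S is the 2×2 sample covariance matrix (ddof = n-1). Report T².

Step 1 — sample mean vector:
  mean(U) = (7 + 7 + 3 + 6 + 6) / 5 = 29/5 = 5.8
  mean(V) = (1 + 3 + 6 + 2 + 7) / 5 = 19/5 = 3.8
  x̄ = (5.8, 3.8),  deviation x̄ - mu_0 = (5.8, 3.8) - (7, 7) = (-1.2, -3.2).

Step 2 — sample covariance matrix, S[i,j] = (1/(n-1)) · Σ_k (x_{k,i} - mean_i) · (x_{k,j} - mean_j), divisor n-1 = 4:
  S[U,U] = ((1.2)·(1.2) + (1.2)·(1.2) + (-2.8)·(-2.8) + (0.2)·(0.2) + (0.2)·(0.2)) / 4 = 10.8/4 = 2.7
  S[U,V] = ((1.2)·(-2.8) + (1.2)·(-0.8) + (-2.8)·(2.2) + (0.2)·(-1.8) + (0.2)·(3.2)) / 4 = -10.2/4 = -2.55
  S[V,V] = ((-2.8)·(-2.8) + (-0.8)·(-0.8) + (2.2)·(2.2) + (-1.8)·(-1.8) + (3.2)·(3.2)) / 4 = 26.8/4 = 6.7
  S = [[2.7, -2.55],
 [-2.55, 6.7]].

Step 3 — invert S. det(S) = 2.7·6.7 - (-2.55)² = 11.5875.
  S^{-1} = (1/det) · [[d, -b], [-b, a]] = [[0.5782, 0.2201],
 [0.2201, 0.233]].

Step 4 — quadratic form (x̄ - mu_0)^T · S^{-1} · (x̄ - mu_0):
  S^{-1} · (x̄ - mu_0) = (-1.3981, -1.0097),
  (x̄ - mu_0)^T · [...] = (-1.2)·(-1.3981) + (-3.2)·(-1.0097) = 4.9087.

Step 5 — scale by n: T² = 5 · 4.9087 = 24.5437.

T² ≈ 24.5437


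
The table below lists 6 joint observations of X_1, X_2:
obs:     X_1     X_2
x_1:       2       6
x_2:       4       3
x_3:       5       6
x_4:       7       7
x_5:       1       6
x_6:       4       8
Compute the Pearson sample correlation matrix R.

Step 1 — column means:
  mean(X_1) = (2 + 4 + 5 + 7 + 1 + 4) / 6 = 23/6 = 3.8333
  mean(X_2) = (6 + 3 + 6 + 7 + 6 + 8) / 6 = 36/6 = 6

Step 2 — sample variances and covariances s[i,j] = (1/(n-1)) · Σ_k (x_{k,i} - mean_i) · (x_{k,j} - mean_j), with n-1 = 5:
  s[X_1,X_1] = ((-1.8333)·(-1.8333) + (0.1667)·(0.1667) + (1.1667)·(1.1667) + (3.1667)·(3.1667) + (-2.8333)·(-2.8333) + (0.1667)·(0.1667)) / 5 = 22.8333/5 = 4.5667
  s[X_1,X_2] = ((-1.8333)·(0) + (0.1667)·(-3) + (1.1667)·(0) + (3.1667)·(1) + (-2.8333)·(0) + (0.1667)·(2)) / 5 = 3/5 = 0.6
  s[X_2,X_2] = ((0)·(0) + (-3)·(-3) + (0)·(0) + (1)·(1) + (0)·(0) + (2)·(2)) / 5 = 14/5 = 2.8
  Sample standard deviations s_i = √(s[i,i]):
  s(X_1) = √(4.5667) = 2.137
  s(X_2) = √(2.8) = 1.6733

Step 3 — r_{ij} = s_{ij} / (s_i · s_j):
  r[X_1,X_1] = 1 (diagonal).
  r[X_1,X_2] = 0.6 / (2.137 · 1.6733) = 0.6 / 3.5758 = 0.1678
  r[X_2,X_2] = 1 (diagonal).

R is symmetric with unit diagonal. Assembling:

R = [[1, 0.1678],
 [0.1678, 1]]


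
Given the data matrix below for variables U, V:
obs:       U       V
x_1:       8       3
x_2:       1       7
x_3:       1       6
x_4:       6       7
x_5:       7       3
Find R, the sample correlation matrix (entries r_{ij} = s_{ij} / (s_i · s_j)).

Step 1 — column means:
  mean(U) = (8 + 1 + 1 + 6 + 7) / 5 = 23/5 = 4.6
  mean(V) = (3 + 7 + 6 + 7 + 3) / 5 = 26/5 = 5.2

Step 2 — sample variances and covariances s[i,j] = (1/(n-1)) · Σ_k (x_{k,i} - mean_i) · (x_{k,j} - mean_j), with n-1 = 4:
  s[U,U] = ((3.4)·(3.4) + (-3.6)·(-3.6) + (-3.6)·(-3.6) + (1.4)·(1.4) + (2.4)·(2.4)) / 4 = 45.2/4 = 11.3
  s[U,V] = ((3.4)·(-2.2) + (-3.6)·(1.8) + (-3.6)·(0.8) + (1.4)·(1.8) + (2.4)·(-2.2)) / 4 = -19.6/4 = -4.9
  s[V,V] = ((-2.2)·(-2.2) + (1.8)·(1.8) + (0.8)·(0.8) + (1.8)·(1.8) + (-2.2)·(-2.2)) / 4 = 16.8/4 = 4.2
  Sample standard deviations s_i = √(s[i,i]):
  s(U) = √(11.3) = 3.3615
  s(V) = √(4.2) = 2.0494

Step 3 — r_{ij} = s_{ij} / (s_i · s_j):
  r[U,U] = 1 (diagonal).
  r[U,V] = -4.9 / (3.3615 · 2.0494) = -4.9 / 6.8891 = -0.7113
  r[V,V] = 1 (diagonal).

R is symmetric with unit diagonal. Assembling:

R = [[1, -0.7113],
 [-0.7113, 1]]


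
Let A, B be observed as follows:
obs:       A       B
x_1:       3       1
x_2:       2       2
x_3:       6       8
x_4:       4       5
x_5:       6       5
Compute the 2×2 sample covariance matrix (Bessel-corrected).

Step 1 — column means:
  mean(A) = (3 + 2 + 6 + 4 + 6) / 5 = 21/5 = 4.2
  mean(B) = (1 + 2 + 8 + 5 + 5) / 5 = 21/5 = 4.2

Step 2 — sample covariance S[i,j] = (1/(n-1)) · Σ_k (x_{k,i} - mean_i) · (x_{k,j} - mean_j), with n-1 = 4.
  S[A,A] = ((-1.2)·(-1.2) + (-2.2)·(-2.2) + (1.8)·(1.8) + (-0.2)·(-0.2) + (1.8)·(1.8)) / 4 = 12.8/4 = 3.2
  S[A,B] = ((-1.2)·(-3.2) + (-2.2)·(-2.2) + (1.8)·(3.8) + (-0.2)·(0.8) + (1.8)·(0.8)) / 4 = 16.8/4 = 4.2
  S[B,B] = ((-3.2)·(-3.2) + (-2.2)·(-2.2) + (3.8)·(3.8) + (0.8)·(0.8) + (0.8)·(0.8)) / 4 = 30.8/4 = 7.7

S is symmetric (S[j,i] = S[i,j]). Assembling:

S = [[3.2, 4.2],
 [4.2, 7.7]]


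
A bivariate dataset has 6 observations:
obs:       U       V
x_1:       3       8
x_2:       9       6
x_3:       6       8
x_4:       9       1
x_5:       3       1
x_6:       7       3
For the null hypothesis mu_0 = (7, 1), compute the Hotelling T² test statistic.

Step 1 — sample mean vector:
  mean(U) = (3 + 9 + 6 + 9 + 3 + 7) / 6 = 37/6 = 6.1667
  mean(V) = (8 + 6 + 8 + 1 + 1 + 3) / 6 = 27/6 = 4.5
  x̄ = (6.1667, 4.5),  deviation x̄ - mu_0 = (6.1667, 4.5) - (7, 1) = (-0.8333, 3.5).

Step 2 — sample covariance matrix, S[i,j] = (1/(n-1)) · Σ_k (x_{k,i} - mean_i) · (x_{k,j} - mean_j), divisor n-1 = 5:
  S[U,U] = ((-3.1667)·(-3.1667) + (2.8333)·(2.8333) + (-0.1667)·(-0.1667) + (2.8333)·(2.8333) + (-3.1667)·(-3.1667) + (0.8333)·(0.8333)) / 5 = 36.8333/5 = 7.3667
  S[U,V] = ((-3.1667)·(3.5) + (2.8333)·(1.5) + (-0.1667)·(3.5) + (2.8333)·(-3.5) + (-3.1667)·(-3.5) + (0.8333)·(-1.5)) / 5 = -7.5/5 = -1.5
  S[V,V] = ((3.5)·(3.5) + (1.5)·(1.5) + (3.5)·(3.5) + (-3.5)·(-3.5) + (-3.5)·(-3.5) + (-1.5)·(-1.5)) / 5 = 53.5/5 = 10.7
  S = [[7.3667, -1.5],
 [-1.5, 10.7]].

Step 3 — invert S. det(S) = 7.3667·10.7 - (-1.5)² = 76.5733.
  S^{-1} = (1/det) · [[d, -b], [-b, a]] = [[0.1397, 0.0196],
 [0.0196, 0.0962]].

Step 4 — quadratic form (x̄ - mu_0)^T · S^{-1} · (x̄ - mu_0):
  S^{-1} · (x̄ - mu_0) = (-0.0479, 0.3204),
  (x̄ - mu_0)^T · [...] = (-0.8333)·(-0.0479) + (3.5)·(0.3204) = 1.1613.

Step 5 — scale by n: T² = 6 · 1.1613 = 6.9676.

T² ≈ 6.9676


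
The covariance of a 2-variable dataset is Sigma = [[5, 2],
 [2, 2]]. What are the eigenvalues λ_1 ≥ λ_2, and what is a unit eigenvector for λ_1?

Step 1 — characteristic polynomial of 2×2 Sigma:
  det(Sigma - λI) = λ² - trace · λ + det = 0.
  trace = 5 + 2 = 7, det = 5·2 - (2)² = 6.
Step 2 — discriminant:
  Δ = trace² - 4·det = 49 - 24 = 25.
Step 3 — eigenvalues:
  λ = (trace ± √Δ)/2 = (7 ± 5)/2,
  λ_1 = 6,  λ_2 = 1.

Step 4 — unit eigenvector for λ_1: solve (Sigma - λ_1 I)v = 0. First row:
  (5 - 6)·v_x + (2)·v_y = 0, i.e. (-1)·v_x + (2)·v_y = 0,
  so v ∝ (b, λ_1 - a) = (2, 1) = u.
  ||u|| = √((2)² + (1)²) = √(5) ≈ 2.2361,
  v_1 = u/||u|| ≈ (0.8944, 0.4472) (||v_1|| = 1).

λ_1 = 6,  λ_2 = 1;  v_1 ≈ (0.8944, 0.4472)


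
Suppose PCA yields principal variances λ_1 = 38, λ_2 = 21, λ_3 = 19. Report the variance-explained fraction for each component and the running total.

Step 1 — total variance = trace(Sigma) = Σ λ_i = 38 + 21 + 19 = 78.

Step 2 — fraction explained by component i = λ_i / Σ λ:
  PC1: 38/78 = 0.4872
  PC2: 21/78 = 0.2692
  PC3: 19/78 = 0.2436

Step 3 — cumulative fraction after k components = (λ_1 + ... + λ_k) / Σ λ:
  k = 1: 38/78 = 0.4872
  k = 2: (38 + 21)/78 = 59/78 = 0.7564
  k = 3: (38 + 21 + 19)/78 = 78/78 = 1

Summary (fraction, with percent):

explained: PC1 0.4872 (48.72%), PC2 0.2692 (26.92%), PC3 0.2436 (24.36%);  cumulative: 0.4872, 0.7564, 1


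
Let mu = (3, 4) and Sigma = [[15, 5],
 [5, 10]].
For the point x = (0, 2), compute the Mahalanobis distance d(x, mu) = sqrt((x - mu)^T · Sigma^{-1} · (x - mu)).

Step 1 — centre the observation: (x - mu) = (-3, -2).

Step 2 — invert Sigma. det(Sigma) = 15·10 - (5)² = 125.
  Sigma^{-1} = (1/det) · [[d, -b], [-b, a]] = [[0.08, -0.04],
 [-0.04, 0.12]].

Step 3 — form the quadratic (x - mu)^T · Sigma^{-1} · (x - mu):
  Sigma^{-1} · (x - mu) = (-0.16, -0.12).
  (x - mu)^T · [Sigma^{-1} · (x - mu)] = (-3)·(-0.16) + (-2)·(-0.12) = 0.72.

Step 4 — take square root: d = √(0.72) ≈ 0.8485.

d(x, mu) = √(0.72) ≈ 0.8485


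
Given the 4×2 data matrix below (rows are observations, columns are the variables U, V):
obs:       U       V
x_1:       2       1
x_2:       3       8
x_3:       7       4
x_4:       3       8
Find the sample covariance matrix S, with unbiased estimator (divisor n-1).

Step 1 — column means:
  mean(U) = (2 + 3 + 7 + 3) / 4 = 15/4 = 3.75
  mean(V) = (1 + 8 + 4 + 8) / 4 = 21/4 = 5.25

Step 2 — sample covariance S[i,j] = (1/(n-1)) · Σ_k (x_{k,i} - mean_i) · (x_{k,j} - mean_j), with n-1 = 3.
  S[U,U] = ((-1.75)·(-1.75) + (-0.75)·(-0.75) + (3.25)·(3.25) + (-0.75)·(-0.75)) / 3 = 14.75/3 = 4.9167
  S[U,V] = ((-1.75)·(-4.25) + (-0.75)·(2.75) + (3.25)·(-1.25) + (-0.75)·(2.75)) / 3 = -0.75/3 = -0.25
  S[V,V] = ((-4.25)·(-4.25) + (2.75)·(2.75) + (-1.25)·(-1.25) + (2.75)·(2.75)) / 3 = 34.75/3 = 11.5833

S is symmetric (S[j,i] = S[i,j]). Assembling:

S = [[4.9167, -0.25],
 [-0.25, 11.5833]]


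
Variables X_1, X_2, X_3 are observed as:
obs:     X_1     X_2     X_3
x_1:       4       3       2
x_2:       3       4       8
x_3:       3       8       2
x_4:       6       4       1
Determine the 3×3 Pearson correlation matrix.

Step 1 — column means:
  mean(X_1) = (4 + 3 + 3 + 6) / 4 = 16/4 = 4
  mean(X_2) = (3 + 4 + 8 + 4) / 4 = 19/4 = 4.75
  mean(X_3) = (2 + 8 + 2 + 1) / 4 = 13/4 = 3.25

Step 2 — sample variances and covariances s[i,j] = (1/(n-1)) · Σ_k (x_{k,i} - mean_i) · (x_{k,j} - mean_j), with n-1 = 3:
  s[X_1,X_1] = ((0)·(0) + (-1)·(-1) + (-1)·(-1) + (2)·(2)) / 3 = 6/3 = 2
  s[X_1,X_2] = ((0)·(-1.75) + (-1)·(-0.75) + (-1)·(3.25) + (2)·(-0.75)) / 3 = -4/3 = -1.3333
  s[X_1,X_3] = ((0)·(-1.25) + (-1)·(4.75) + (-1)·(-1.25) + (2)·(-2.25)) / 3 = -8/3 = -2.6667
  s[X_2,X_2] = ((-1.75)·(-1.75) + (-0.75)·(-0.75) + (3.25)·(3.25) + (-0.75)·(-0.75)) / 3 = 14.75/3 = 4.9167
  s[X_2,X_3] = ((-1.75)·(-1.25) + (-0.75)·(4.75) + (3.25)·(-1.25) + (-0.75)·(-2.25)) / 3 = -3.75/3 = -1.25
  s[X_3,X_3] = ((-1.25)·(-1.25) + (4.75)·(4.75) + (-1.25)·(-1.25) + (-2.25)·(-2.25)) / 3 = 30.75/3 = 10.25
  Sample standard deviations s_i = √(s[i,i]):
  s(X_1) = √(2) = 1.4142
  s(X_2) = √(4.9167) = 2.2174
  s(X_3) = √(10.25) = 3.2016

Step 3 — r_{ij} = s_{ij} / (s_i · s_j):
  r[X_1,X_1] = 1 (diagonal).
  r[X_1,X_2] = -1.3333 / (1.4142 · 2.2174) = -1.3333 / 3.1358 = -0.4252
  r[X_1,X_3] = -2.6667 / (1.4142 · 3.2016) = -2.6667 / 4.5277 = -0.589
  r[X_2,X_2] = 1 (diagonal).
  r[X_2,X_3] = -1.25 / (2.2174 · 3.2016) = -1.25 / 7.099 = -0.1761
  r[X_3,X_3] = 1 (diagonal).

R is symmetric with unit diagonal. Assembling:

R = [[1, -0.4252, -0.589],
 [-0.4252, 1, -0.1761],
 [-0.589, -0.1761, 1]]


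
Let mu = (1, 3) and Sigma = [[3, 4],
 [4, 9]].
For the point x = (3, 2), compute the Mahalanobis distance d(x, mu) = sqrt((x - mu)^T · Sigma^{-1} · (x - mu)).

Step 1 — centre the observation: (x - mu) = (2, -1).

Step 2 — invert Sigma. det(Sigma) = 3·9 - (4)² = 11.
  Sigma^{-1} = (1/det) · [[d, -b], [-b, a]] = [[0.8182, -0.3636],
 [-0.3636, 0.2727]].

Step 3 — form the quadratic (x - mu)^T · Sigma^{-1} · (x - mu):
  Sigma^{-1} · (x - mu) = (2, -1).
  (x - mu)^T · [Sigma^{-1} · (x - mu)] = (2)·(2) + (-1)·(-1) = 5.

Step 4 — take square root: d = √(5) ≈ 2.2361.

d(x, mu) = √(5) ≈ 2.2361


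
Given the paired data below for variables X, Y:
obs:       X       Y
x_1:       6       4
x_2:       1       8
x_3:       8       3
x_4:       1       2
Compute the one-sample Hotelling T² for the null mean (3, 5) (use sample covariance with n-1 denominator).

Step 1 — sample mean vector:
  mean(X) = (6 + 1 + 8 + 1) / 4 = 16/4 = 4
  mean(Y) = (4 + 8 + 3 + 2) / 4 = 17/4 = 4.25
  x̄ = (4, 4.25),  deviation x̄ - mu_0 = (4, 4.25) - (3, 5) = (1, -0.75).

Step 2 — sample covariance matrix, S[i,j] = (1/(n-1)) · Σ_k (x_{k,i} - mean_i) · (x_{k,j} - mean_j), divisor n-1 = 3:
  S[X,X] = ((2)·(2) + (-3)·(-3) + (4)·(4) + (-3)·(-3)) / 3 = 38/3 = 12.6667
  S[X,Y] = ((2)·(-0.25) + (-3)·(3.75) + (4)·(-1.25) + (-3)·(-2.25)) / 3 = -10/3 = -3.3333
  S[Y,Y] = ((-0.25)·(-0.25) + (3.75)·(3.75) + (-1.25)·(-1.25) + (-2.25)·(-2.25)) / 3 = 20.75/3 = 6.9167
  S = [[12.6667, -3.3333],
 [-3.3333, 6.9167]].

Step 3 — invert S. det(S) = 12.6667·6.9167 - (-3.3333)² = 76.5.
  S^{-1} = (1/det) · [[d, -b], [-b, a]] = [[0.0904, 0.0436],
 [0.0436, 0.1656]].

Step 4 — quadratic form (x̄ - mu_0)^T · S^{-1} · (x̄ - mu_0):
  S^{-1} · (x̄ - mu_0) = (0.0577, -0.0806),
  (x̄ - mu_0)^T · [...] = (1)·(0.0577) + (-0.75)·(-0.0806) = 0.1182.

Step 5 — scale by n: T² = 4 · 0.1182 = 0.4728.

T² ≈ 0.4728


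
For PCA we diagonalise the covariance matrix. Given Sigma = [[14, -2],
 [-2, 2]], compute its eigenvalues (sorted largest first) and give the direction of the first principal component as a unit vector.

Step 1 — characteristic polynomial of 2×2 Sigma:
  det(Sigma - λI) = λ² - trace · λ + det = 0.
  trace = 14 + 2 = 16, det = 14·2 - (-2)² = 24.
Step 2 — discriminant:
  Δ = trace² - 4·det = 256 - 96 = 160.
Step 3 — eigenvalues:
  λ = (trace ± √Δ)/2 = (16 ± 12.6491)/2,
  λ_1 = 14.3246,  λ_2 = 1.6754.

Step 4 — unit eigenvector for λ_1: solve (Sigma - λ_1 I)v = 0. First row:
  (14 - 14.3246)·v_x + (-2)·v_y = 0, i.e. (-0.3246)·v_x + (-2)·v_y = 0,
  so v ∝ (b, λ_1 - a) = (-2, 0.3246); multiply by -1 so the first entry is positive: u = (2, -0.3246).
  ||u|| = √((2)² + (-0.3246)²) = √(4.1053) ≈ 2.0262,
  v_1 = u/||u|| ≈ (0.9871, -0.1602) (||v_1|| = 1).

λ_1 = 14.3246,  λ_2 = 1.6754;  v_1 ≈ (0.9871, -0.1602)


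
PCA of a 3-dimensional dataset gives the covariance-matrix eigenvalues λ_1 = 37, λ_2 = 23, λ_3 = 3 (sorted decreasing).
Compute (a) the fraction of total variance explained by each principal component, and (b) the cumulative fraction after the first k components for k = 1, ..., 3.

Step 1 — total variance = trace(Sigma) = Σ λ_i = 37 + 23 + 3 = 63.

Step 2 — fraction explained by component i = λ_i / Σ λ:
  PC1: 37/63 = 0.5873
  PC2: 23/63 = 0.3651
  PC3: 3/63 = 0.0476

Step 3 — cumulative fraction after k components = (λ_1 + ... + λ_k) / Σ λ:
  k = 1: 37/63 = 0.5873
  k = 2: (37 + 23)/63 = 60/63 = 0.9524
  k = 3: (37 + 23 + 3)/63 = 63/63 = 1

Summary (fraction, with percent):

explained: PC1 0.5873 (58.73%), PC2 0.3651 (36.51%), PC3 0.0476 (4.76%);  cumulative: 0.5873, 0.9524, 1


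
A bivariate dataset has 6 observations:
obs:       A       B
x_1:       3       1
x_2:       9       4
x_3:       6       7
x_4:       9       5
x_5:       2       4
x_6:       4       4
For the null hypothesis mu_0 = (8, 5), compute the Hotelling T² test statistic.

Step 1 — sample mean vector:
  mean(A) = (3 + 9 + 6 + 9 + 2 + 4) / 6 = 33/6 = 5.5
  mean(B) = (1 + 4 + 7 + 5 + 4 + 4) / 6 = 25/6 = 4.1667
  x̄ = (5.5, 4.1667),  deviation x̄ - mu_0 = (5.5, 4.1667) - (8, 5) = (-2.5, -0.8333).

Step 2 — sample covariance matrix, S[i,j] = (1/(n-1)) · Σ_k (x_{k,i} - mean_i) · (x_{k,j} - mean_j), divisor n-1 = 5:
  S[A,A] = ((-2.5)·(-2.5) + (3.5)·(3.5) + (0.5)·(0.5) + (3.5)·(3.5) + (-3.5)·(-3.5) + (-1.5)·(-1.5)) / 5 = 45.5/5 = 9.1
  S[A,B] = ((-2.5)·(-3.1667) + (3.5)·(-0.1667) + (0.5)·(2.8333) + (3.5)·(0.8333) + (-3.5)·(-0.1667) + (-1.5)·(-0.1667)) / 5 = 12.5/5 = 2.5
  S[B,B] = ((-3.1667)·(-3.1667) + (-0.1667)·(-0.1667) + (2.8333)·(2.8333) + (0.8333)·(0.8333) + (-0.1667)·(-0.1667) + (-0.1667)·(-0.1667)) / 5 = 18.8333/5 = 3.7667
  S = [[9.1, 2.5],
 [2.5, 3.7667]].

Step 3 — invert S. det(S) = 9.1·3.7667 - (2.5)² = 28.0267.
  S^{-1} = (1/det) · [[d, -b], [-b, a]] = [[0.1344, -0.0892],
 [-0.0892, 0.3247]].

Step 4 — quadratic form (x̄ - mu_0)^T · S^{-1} · (x̄ - mu_0):
  S^{-1} · (x̄ - mu_0) = (-0.2617, -0.0476),
  (x̄ - mu_0)^T · [...] = (-2.5)·(-0.2617) + (-0.8333)·(-0.0476) = 0.6938.

Step 5 — scale by n: T² = 6 · 0.6938 = 4.1627.

T² ≈ 4.1627


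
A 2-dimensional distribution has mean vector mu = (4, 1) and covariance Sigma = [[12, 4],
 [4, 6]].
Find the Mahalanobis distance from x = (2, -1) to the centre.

Step 1 — centre the observation: (x - mu) = (-2, -2).

Step 2 — invert Sigma. det(Sigma) = 12·6 - (4)² = 56.
  Sigma^{-1} = (1/det) · [[d, -b], [-b, a]] = [[0.1071, -0.0714],
 [-0.0714, 0.2143]].

Step 3 — form the quadratic (x - mu)^T · Sigma^{-1} · (x - mu):
  Sigma^{-1} · (x - mu) = (-0.0714, -0.2857).
  (x - mu)^T · [Sigma^{-1} · (x - mu)] = (-2)·(-0.0714) + (-2)·(-0.2857) = 0.7143.

Step 4 — take square root: d = √(0.7143) ≈ 0.8452.

d(x, mu) = √(0.7143) ≈ 0.8452


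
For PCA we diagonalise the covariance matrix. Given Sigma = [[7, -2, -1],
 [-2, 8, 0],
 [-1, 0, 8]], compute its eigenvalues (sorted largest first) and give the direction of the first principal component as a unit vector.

Step 1 — characteristic polynomial p(λ) = det(λI - Sigma) = λ³ - tr·λ² + c_1·λ - det, where tr = trace, c_1 = sum of the principal 2×2 minors, det = det(Sigma):
  tr = 7 + 8 + 8 = 23,
  c_1 = (7·8 - (-2)²) + (7·8 - (-1)²) + (8·8 - (0)²) = 52 + 55 + 64 = 171,
  det = 7·(8·8 - (0)²) - (-2)·((-2)·8 - (0)·(-1)) + (-1)·((-2)·(0) - 8·(-1)) = 7·(64) - (-2)·(-16) + (-1)·(8) = 408.
  So p(λ) = λ³ - 23λ² + 171λ - 408.
Step 2 — look for an integer root (rational root theorem: any rational root is an integer divisor of 408). Testing λ = 8:
  p(8) = 512 - 1472 + 1368 - 408 = 0  ✓
  Dividing out (λ - 8): p(λ) = (λ - 8)(λ² - 15λ + 51).
Step 3 — remaining eigenvalues from the quadratic λ² - 15λ + 51 = 0:
  Δ = 15² - 4·51 = 225 - 204 = 21,  λ = (15 ± √21)/2 = (15 ± 4.5826)/2 ≈ 9.7913 or 5.2087.
  Sorted: λ_1 = 9.7913,  λ_2 = 8,  λ_3 = 5.2087  (check: sum = 23 = tr ✓).

Step 4 — unit eigenvector for λ_1 ≈ 9.7913: v spans the null space of (Sigma - λ_1 I), whose rows are
  r_1 = (-2.7913, -2, -1),  r_2 = (-2, -1.7913, 0),  r_3 = (-1, 0, -1.7913).
  v is orthogonal to every row, so take v ∝ r_1 × r_2 = ((-2)·(0) - (-1)·(-1.7913), (-1)·(-2) - (-2.7913)·(0), (-2.7913)·(-1.7913) - (-2)·(-2)) ≈ (-1.7913, 2, 1).
  Rescale (multiply by -1 so the first nonzero entry is positive): u = (1.7913, -2, -1).
  ||u|| = √((1.7913)² + (-2)² + (-1)²) = √(8.2087) ≈ 2.8651,  v_1 = u/||u|| ≈ (0.6252, -0.6981, -0.349) (||v_1|| = 1).

λ_1 = 9.7913,  λ_2 = 8,  λ_3 = 5.2087;  v_1 ≈ (0.6252, -0.6981, -0.349)


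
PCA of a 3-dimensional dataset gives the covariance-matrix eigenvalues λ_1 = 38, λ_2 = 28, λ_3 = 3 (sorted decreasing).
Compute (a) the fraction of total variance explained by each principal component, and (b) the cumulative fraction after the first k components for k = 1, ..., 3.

Step 1 — total variance = trace(Sigma) = Σ λ_i = 38 + 28 + 3 = 69.

Step 2 — fraction explained by component i = λ_i / Σ λ:
  PC1: 38/69 = 0.5507
  PC2: 28/69 = 0.4058
  PC3: 3/69 = 0.0435

Step 3 — cumulative fraction after k components = (λ_1 + ... + λ_k) / Σ λ:
  k = 1: 38/69 = 0.5507
  k = 2: (38 + 28)/69 = 66/69 = 0.9565
  k = 3: (38 + 28 + 3)/69 = 69/69 = 1

Summary (fraction, with percent):

explained: PC1 0.5507 (55.07%), PC2 0.4058 (40.58%), PC3 0.0435 (4.35%);  cumulative: 0.5507, 0.9565, 1


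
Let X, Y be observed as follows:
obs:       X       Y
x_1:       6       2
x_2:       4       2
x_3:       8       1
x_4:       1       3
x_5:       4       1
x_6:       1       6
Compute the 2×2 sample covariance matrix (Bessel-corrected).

Step 1 — column means:
  mean(X) = (6 + 4 + 8 + 1 + 4 + 1) / 6 = 24/6 = 4
  mean(Y) = (2 + 2 + 1 + 3 + 1 + 6) / 6 = 15/6 = 2.5

Step 2 — sample covariance S[i,j] = (1/(n-1)) · Σ_k (x_{k,i} - mean_i) · (x_{k,j} - mean_j), with n-1 = 5.
  S[X,X] = ((2)·(2) + (0)·(0) + (4)·(4) + (-3)·(-3) + (0)·(0) + (-3)·(-3)) / 5 = 38/5 = 7.6
  S[X,Y] = ((2)·(-0.5) + (0)·(-0.5) + (4)·(-1.5) + (-3)·(0.5) + (0)·(-1.5) + (-3)·(3.5)) / 5 = -19/5 = -3.8
  S[Y,Y] = ((-0.5)·(-0.5) + (-0.5)·(-0.5) + (-1.5)·(-1.5) + (0.5)·(0.5) + (-1.5)·(-1.5) + (3.5)·(3.5)) / 5 = 17.5/5 = 3.5

S is symmetric (S[j,i] = S[i,j]). Assembling:

S = [[7.6, -3.8],
 [-3.8, 3.5]]


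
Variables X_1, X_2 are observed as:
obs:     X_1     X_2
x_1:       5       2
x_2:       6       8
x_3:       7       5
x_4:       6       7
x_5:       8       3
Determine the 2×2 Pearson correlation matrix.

Step 1 — column means:
  mean(X_1) = (5 + 6 + 7 + 6 + 8) / 5 = 32/5 = 6.4
  mean(X_2) = (2 + 8 + 5 + 7 + 3) / 5 = 25/5 = 5

Step 2 — sample variances and covariances s[i,j] = (1/(n-1)) · Σ_k (x_{k,i} - mean_i) · (x_{k,j} - mean_j), with n-1 = 4:
  s[X_1,X_1] = ((-1.4)·(-1.4) + (-0.4)·(-0.4) + (0.6)·(0.6) + (-0.4)·(-0.4) + (1.6)·(1.6)) / 4 = 5.2/4 = 1.3
  s[X_1,X_2] = ((-1.4)·(-3) + (-0.4)·(3) + (0.6)·(0) + (-0.4)·(2) + (1.6)·(-2)) / 4 = -1/4 = -0.25
  s[X_2,X_2] = ((-3)·(-3) + (3)·(3) + (0)·(0) + (2)·(2) + (-2)·(-2)) / 4 = 26/4 = 6.5
  Sample standard deviations s_i = √(s[i,i]):
  s(X_1) = √(1.3) = 1.1402
  s(X_2) = √(6.5) = 2.5495

Step 3 — r_{ij} = s_{ij} / (s_i · s_j):
  r[X_1,X_1] = 1 (diagonal).
  r[X_1,X_2] = -0.25 / (1.1402 · 2.5495) = -0.25 / 2.9069 = -0.086
  r[X_2,X_2] = 1 (diagonal).

R is symmetric with unit diagonal. Assembling:

R = [[1, -0.086],
 [-0.086, 1]]


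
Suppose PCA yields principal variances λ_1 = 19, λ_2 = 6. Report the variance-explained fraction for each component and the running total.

Step 1 — total variance = trace(Sigma) = Σ λ_i = 19 + 6 = 25.

Step 2 — fraction explained by component i = λ_i / Σ λ:
  PC1: 19/25 = 0.76
  PC2: 6/25 = 0.24

Step 3 — cumulative fraction after k components = (λ_1 + ... + λ_k) / Σ λ:
  k = 1: 19/25 = 0.76
  k = 2: (19 + 6)/25 = 25/25 = 1

Summary (fraction, with percent):

explained: PC1 0.76 (76%), PC2 0.24 (24%);  cumulative: 0.76, 1


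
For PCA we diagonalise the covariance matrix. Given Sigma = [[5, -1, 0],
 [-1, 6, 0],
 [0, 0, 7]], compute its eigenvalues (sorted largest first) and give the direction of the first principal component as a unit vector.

Step 1 — characteristic polynomial p(λ) = det(λI - Sigma) = λ³ - tr·λ² + c_1·λ - det, where tr = trace, c_1 = sum of the principal 2×2 minors, det = det(Sigma):
  tr = 5 + 6 + 7 = 18,
  c_1 = (5·6 - (-1)²) + (5·7 - (0)²) + (6·7 - (0)²) = 29 + 35 + 42 = 106,
  det = 5·(6·7 - (0)²) - (-1)·((-1)·7 - (0)·(0)) + (0)·((-1)·(0) - 6·(0)) = 5·(42) - (-1)·(-7) + (0)·(0) = 203.
  So p(λ) = λ³ - 18λ² + 106λ - 203.
Step 2 — look for an integer root (rational root theorem: any rational root is an integer divisor of 203). Testing λ = 7:
  p(7) = 343 - 882 + 742 - 203 = 0  ✓
  Dividing out (λ - 7): p(λ) = (λ - 7)(λ² - 11λ + 29).
Step 3 — remaining eigenvalues from the quadratic λ² - 11λ + 29 = 0:
  Δ = 11² - 4·29 = 121 - 116 = 5,  λ = (11 ± √5)/2 = (11 ± 2.2361)/2 ≈ 6.618 or 4.382.
  Sorted: λ_1 = 7,  λ_2 = 6.618,  λ_3 = 4.382  (check: sum = 18 = tr ✓).

Step 4 — unit eigenvector for λ_1 = 7: v spans the null space of (Sigma - λ_1 I), whose rows are
  r_1 = (-2, -1, 0),  r_2 = (-1, -1, 0),  r_3 = (0, 0, 0).
  v is orthogonal to every row, so take v ∝ r_1 × r_2 = ((-1)·(0) - (0)·(-1), (0)·(-1) - (-2)·(0), (-2)·(-1) - (-1)·(-1)) = (0, 0, 1).
  Let u = (0, 0, 1).
  ||u|| = √((0)² + (0)² + (1)²) = √(1) = 1,  v_1 = u/||u|| ≈ (0, 0, 1) (||v_1|| = 1).

λ_1 = 7,  λ_2 = 6.618,  λ_3 = 4.382;  v_1 ≈ (0, 0, 1)


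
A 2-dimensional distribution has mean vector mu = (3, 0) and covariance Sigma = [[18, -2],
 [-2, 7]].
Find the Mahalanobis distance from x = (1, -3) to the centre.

Step 1 — centre the observation: (x - mu) = (-2, -3).

Step 2 — invert Sigma. det(Sigma) = 18·7 - (-2)² = 122.
  Sigma^{-1} = (1/det) · [[d, -b], [-b, a]] = [[0.0574, 0.0164],
 [0.0164, 0.1475]].

Step 3 — form the quadratic (x - mu)^T · Sigma^{-1} · (x - mu):
  Sigma^{-1} · (x - mu) = (-0.1639, -0.4754).
  (x - mu)^T · [Sigma^{-1} · (x - mu)] = (-2)·(-0.1639) + (-3)·(-0.4754) = 1.7541.

Step 4 — take square root: d = √(1.7541) ≈ 1.3244.

d(x, mu) = √(1.7541) ≈ 1.3244


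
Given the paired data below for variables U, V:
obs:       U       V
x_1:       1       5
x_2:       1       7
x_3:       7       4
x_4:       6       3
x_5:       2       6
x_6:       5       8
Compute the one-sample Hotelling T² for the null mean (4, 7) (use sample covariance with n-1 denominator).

Step 1 — sample mean vector:
  mean(U) = (1 + 1 + 7 + 6 + 2 + 5) / 6 = 22/6 = 3.6667
  mean(V) = (5 + 7 + 4 + 3 + 6 + 8) / 6 = 33/6 = 5.5
  x̄ = (3.6667, 5.5),  deviation x̄ - mu_0 = (3.6667, 5.5) - (4, 7) = (-0.3333, -1.5).

Step 2 — sample covariance matrix, S[i,j] = (1/(n-1)) · Σ_k (x_{k,i} - mean_i) · (x_{k,j} - mean_j), divisor n-1 = 5:
  S[U,U] = ((-2.6667)·(-2.6667) + (-2.6667)·(-2.6667) + (3.3333)·(3.3333) + (2.3333)·(2.3333) + (-1.6667)·(-1.6667) + (1.3333)·(1.3333)) / 5 = 35.3333/5 = 7.0667
  S[U,V] = ((-2.6667)·(-0.5) + (-2.6667)·(1.5) + (3.3333)·(-1.5) + (2.3333)·(-2.5) + (-1.6667)·(0.5) + (1.3333)·(2.5)) / 5 = -11/5 = -2.2
  S[V,V] = ((-0.5)·(-0.5) + (1.5)·(1.5) + (-1.5)·(-1.5) + (-2.5)·(-2.5) + (0.5)·(0.5) + (2.5)·(2.5)) / 5 = 17.5/5 = 3.5
  S = [[7.0667, -2.2],
 [-2.2, 3.5]].

Step 3 — invert S. det(S) = 7.0667·3.5 - (-2.2)² = 19.8933.
  S^{-1} = (1/det) · [[d, -b], [-b, a]] = [[0.1759, 0.1106],
 [0.1106, 0.3552]].

Step 4 — quadratic form (x̄ - mu_0)^T · S^{-1} · (x̄ - mu_0):
  S^{-1} · (x̄ - mu_0) = (-0.2245, -0.5697),
  (x̄ - mu_0)^T · [...] = (-0.3333)·(-0.2245) + (-1.5)·(-0.5697) = 0.9294.

Step 5 — scale by n: T² = 6 · 0.9294 = 5.5764.

T² ≈ 5.5764


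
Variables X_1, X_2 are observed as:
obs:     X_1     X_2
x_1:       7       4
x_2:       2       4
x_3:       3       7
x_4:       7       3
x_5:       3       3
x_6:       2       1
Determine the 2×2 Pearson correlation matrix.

Step 1 — column means:
  mean(X_1) = (7 + 2 + 3 + 7 + 3 + 2) / 6 = 24/6 = 4
  mean(X_2) = (4 + 4 + 7 + 3 + 3 + 1) / 6 = 22/6 = 3.6667

Step 2 — sample variances and covariances s[i,j] = (1/(n-1)) · Σ_k (x_{k,i} - mean_i) · (x_{k,j} - mean_j), with n-1 = 5:
  s[X_1,X_1] = ((3)·(3) + (-2)·(-2) + (-1)·(-1) + (3)·(3) + (-1)·(-1) + (-2)·(-2)) / 5 = 28/5 = 5.6
  s[X_1,X_2] = ((3)·(0.3333) + (-2)·(0.3333) + (-1)·(3.3333) + (3)·(-0.6667) + (-1)·(-0.6667) + (-2)·(-2.6667)) / 5 = 1/5 = 0.2
  s[X_2,X_2] = ((0.3333)·(0.3333) + (0.3333)·(0.3333) + (3.3333)·(3.3333) + (-0.6667)·(-0.6667) + (-0.6667)·(-0.6667) + (-2.6667)·(-2.6667)) / 5 = 19.3333/5 = 3.8667
  Sample standard deviations s_i = √(s[i,i]):
  s(X_1) = √(5.6) = 2.3664
  s(X_2) = √(3.8667) = 1.9664

Step 3 — r_{ij} = s_{ij} / (s_i · s_j):
  r[X_1,X_1] = 1 (diagonal).
  r[X_1,X_2] = 0.2 / (2.3664 · 1.9664) = 0.2 / 4.6533 = 0.043
  r[X_2,X_2] = 1 (diagonal).

R is symmetric with unit diagonal. Assembling:

R = [[1, 0.043],
 [0.043, 1]]


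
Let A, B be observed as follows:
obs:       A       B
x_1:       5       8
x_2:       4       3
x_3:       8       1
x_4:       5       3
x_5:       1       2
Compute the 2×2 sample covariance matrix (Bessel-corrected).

Step 1 — column means:
  mean(A) = (5 + 4 + 8 + 5 + 1) / 5 = 23/5 = 4.6
  mean(B) = (8 + 3 + 1 + 3 + 2) / 5 = 17/5 = 3.4

Step 2 — sample covariance S[i,j] = (1/(n-1)) · Σ_k (x_{k,i} - mean_i) · (x_{k,j} - mean_j), with n-1 = 4.
  S[A,A] = ((0.4)·(0.4) + (-0.6)·(-0.6) + (3.4)·(3.4) + (0.4)·(0.4) + (-3.6)·(-3.6)) / 4 = 25.2/4 = 6.3
  S[A,B] = ((0.4)·(4.6) + (-0.6)·(-0.4) + (3.4)·(-2.4) + (0.4)·(-0.4) + (-3.6)·(-1.4)) / 4 = -1.2/4 = -0.3
  S[B,B] = ((4.6)·(4.6) + (-0.4)·(-0.4) + (-2.4)·(-2.4) + (-0.4)·(-0.4) + (-1.4)·(-1.4)) / 4 = 29.2/4 = 7.3

S is symmetric (S[j,i] = S[i,j]). Assembling:

S = [[6.3, -0.3],
 [-0.3, 7.3]]


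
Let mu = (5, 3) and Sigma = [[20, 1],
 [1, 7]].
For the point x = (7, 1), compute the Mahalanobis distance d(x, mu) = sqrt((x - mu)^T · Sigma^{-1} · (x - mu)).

Step 1 — centre the observation: (x - mu) = (2, -2).

Step 2 — invert Sigma. det(Sigma) = 20·7 - (1)² = 139.
  Sigma^{-1} = (1/det) · [[d, -b], [-b, a]] = [[0.0504, -0.0072],
 [-0.0072, 0.1439]].

Step 3 — form the quadratic (x - mu)^T · Sigma^{-1} · (x - mu):
  Sigma^{-1} · (x - mu) = (0.1151, -0.3022).
  (x - mu)^T · [Sigma^{-1} · (x - mu)] = (2)·(0.1151) + (-2)·(-0.3022) = 0.8345.

Step 4 — take square root: d = √(0.8345) ≈ 0.9135.

d(x, mu) = √(0.8345) ≈ 0.9135
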